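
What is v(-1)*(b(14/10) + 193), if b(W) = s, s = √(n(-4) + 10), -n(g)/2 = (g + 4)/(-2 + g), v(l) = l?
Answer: -193 - √10 ≈ -196.16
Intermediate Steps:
n(g) = -2*(4 + g)/(-2 + g) (n(g) = -2*(g + 4)/(-2 + g) = -2*(4 + g)/(-2 + g))
s = √10 (s = √(2*(-4 - 1*(-4))/(-2 - 4) + 10) = √(2*(-4 + 4)/(-6) + 10) = √(2*(-⅙)*0 + 10) = √(0 + 10) = √10 ≈ 3.1623)
b(W) = √10
v(-1)*(b(14/10) + 193) = -(√10 + 193) = -(193 + √10) = -193 - √10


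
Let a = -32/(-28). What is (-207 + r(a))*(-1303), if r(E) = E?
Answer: 1877623/7 ≈ 2.6823e+5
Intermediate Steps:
a = 8/7 (a = -32*(-1/28) = 8/7 ≈ 1.1429)
(-207 + r(a))*(-1303) = (-207 + 8/7)*(-1303) = -1441/7*(-1303) = 1877623/7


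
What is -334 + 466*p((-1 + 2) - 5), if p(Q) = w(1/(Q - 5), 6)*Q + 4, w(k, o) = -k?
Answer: 11906/9 ≈ 1322.9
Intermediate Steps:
p(Q) = 4 - Q/(-5 + Q) (p(Q) = (-1/(Q - 5))*Q + 4 = (-1/(-5 + Q))*Q + 4 = -Q/(-5 + Q) + 4 = 4 - Q/(-5 + Q))
-334 + 466*p((-1 + 2) - 5) = -334 + 466*((-20 + 3*((-1 + 2) - 5))/(-5 + ((-1 + 2) - 5))) = -334 + 466*((-20 + 3*(1 - 5))/(-5 + (1 - 5))) = -334 + 466*((-20 + 3*(-4))/(-5 - 4)) = -334 + 466*((-20 - 12)/(-9)) = -334 + 466*(-1/9*(-32)) = -334 + 466*(32/9) = -334 + 14912/9 = 11906/9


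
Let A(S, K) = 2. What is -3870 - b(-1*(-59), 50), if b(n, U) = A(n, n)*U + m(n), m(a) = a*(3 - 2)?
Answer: -4029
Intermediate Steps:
m(a) = a (m(a) = a*1 = a)
b(n, U) = n + 2*U (b(n, U) = 2*U + n = n + 2*U)
-3870 - b(-1*(-59), 50) = -3870 - (-1*(-59) + 2*50) = -3870 - (59 + 100) = -3870 - 1*159 = -3870 - 159 = -4029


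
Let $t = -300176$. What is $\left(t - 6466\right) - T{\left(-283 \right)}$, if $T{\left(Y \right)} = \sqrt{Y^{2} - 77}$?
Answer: $-306642 - 2 \sqrt{20003} \approx -3.0693 \cdot 10^{5}$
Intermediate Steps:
$T{\left(Y \right)} = \sqrt{-77 + Y^{2}}$
$\left(t - 6466\right) - T{\left(-283 \right)} = \left(-300176 - 6466\right) - \sqrt{-77 + \left(-283\right)^{2}} = -306642 - \sqrt{-77 + 80089} = -306642 - \sqrt{80012} = -306642 - 2 \sqrt{20003}$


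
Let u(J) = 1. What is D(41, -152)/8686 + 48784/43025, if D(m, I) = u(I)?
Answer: 423780849/373715150 ≈ 1.1340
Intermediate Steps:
D(m, I) = 1
D(41, -152)/8686 + 48784/43025 = 1/8686 + 48784/43025 = 423780849/373715150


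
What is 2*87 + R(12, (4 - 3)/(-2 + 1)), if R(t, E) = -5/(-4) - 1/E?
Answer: 705/4 ≈ 176.25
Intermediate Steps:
R(t, E) = 5/4 - 1/E (R(t, E) = -5*(-¼) - 1/E = 5/4 - 1/E)
2*87 + R(12, (4 - 3)/(-2 + 1)) = 2*87 + (5/4 - 1/((4 - 3)/(-2 + 1))) = 174 + (5/4 - 1/(1/(-1))) = 174 + (5/4 - 1/(1*(-1))) = 174 + (5/4 - 1/(-1)) = 174 + (5/4 - 1*(-1)) = 174 + (5/4 + 1) = 174 + 9/4 = 705/4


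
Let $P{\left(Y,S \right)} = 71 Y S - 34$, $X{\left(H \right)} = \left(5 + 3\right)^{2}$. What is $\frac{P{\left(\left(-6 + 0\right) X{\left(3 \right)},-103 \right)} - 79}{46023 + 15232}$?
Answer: $\frac{2808079}{61255} \approx 45.842$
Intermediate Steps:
$X{\left(H \right)} = 64$ ($X{\left(H \right)} = 8^{2} = 64$)
$P{\left(Y,S \right)} = -34 + 71 S Y$ ($P{\left(Y,S \right)} = 71 S Y - 34 = -34 + 71 S Y$)
$\frac{P{\left(\left(-6 + 0\right) X{\left(3 \right)},-103 \right)} - 79}{46023 + 15232} = \frac{\left(-34 + 71 \left(-103\right) \left(-6 + 0\right) 64\right) - 79}{46023 + 15232} = \frac{\left(-34 + 71 \left(-103\right) \left(\left(-6\right) 64\right)\right) - 79}{61255} = \left(\left(-34 + 71 \left(-103\right) \left(-384\right)\right) - 79\right) \frac{1}{61255} = \left(\left(-34 + 2808192\right) - 79\right) \frac{1}{61255} = \left(2808158 - 79\right) \frac{1}{61255} = 2808079 \cdot \frac{1}{61255} = \frac{2808079}{61255}$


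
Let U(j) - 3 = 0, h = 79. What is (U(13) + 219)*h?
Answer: 17538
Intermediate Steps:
U(j) = 3 (U(j) = 3 + 0 = 3)
(U(13) + 219)*h = (3 + 219)*79 = 222*79 = 17538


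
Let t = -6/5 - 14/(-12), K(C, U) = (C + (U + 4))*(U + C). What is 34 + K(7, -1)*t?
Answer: 32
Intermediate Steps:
K(C, U) = (C + U)*(4 + C + U) (K(C, U) = (C + (4 + U))*(C + U) = (4 + C + U)*(C + U) = (C + U)*(4 + C + U))
t = -1/30 (t = -6*1/5 - 14*(-1/12) = -6/5 + 7/6 = -1/30 ≈ -0.033333)
34 + K(7, -1)*t = 34 + (7**2 + (-1)**2 + 4*7 + 4*(-1) + 2*7*(-1))*(-1/30) = 34 + (49 + 1 + 28 - 4 - 14)*(-1/30) = 34 + 60*(-1/30) = 34 - 2 = 32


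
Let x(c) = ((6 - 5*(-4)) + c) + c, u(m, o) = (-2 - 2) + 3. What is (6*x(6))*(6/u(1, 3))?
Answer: -1368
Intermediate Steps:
u(m, o) = -1 (u(m, o) = -4 + 3 = -1)
x(c) = 26 + 2*c (x(c) = ((6 + 20) + c) + c = (26 + c) + c = 26 + 2*c)
(6*x(6))*(6/u(1, 3)) = (6*(26 + 2*6))*(6/(-1)) = (6*(26 + 12))*(6*(-1)) = (6*38)*(-6) = 228*(-6) = -1368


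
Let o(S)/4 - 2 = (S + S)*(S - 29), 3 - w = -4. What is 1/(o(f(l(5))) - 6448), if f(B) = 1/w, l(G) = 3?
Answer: -49/317176 ≈ -0.00015449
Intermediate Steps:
w = 7 (w = 3 - 1*(-4) = 3 + 4 = 7)
f(B) = ⅐ (f(B) = 1/7 = ⅐)
o(S) = 8 + 8*S*(-29 + S) (o(S) = 8 + 4*((S + S)*(S - 29)) = 8 + 4*((2*S)*(-29 + S)) = 8 + 4*(2*S*(-29 + S)) = 8 + 8*S*(-29 + S))
1/(o(f(l(5))) - 6448) = 1/((8 - 232*⅐ + 8*(⅐)²) - 6448) = 1/((8 - 232/7 + 8*(1/49)) - 6448) = 1/((8 - 232/7 + 8/49) - 6448) = 1/(-1224/49 - 6448) = 1/(-317176/49) = -49/317176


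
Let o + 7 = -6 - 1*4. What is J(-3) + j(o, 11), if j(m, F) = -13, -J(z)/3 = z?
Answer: -4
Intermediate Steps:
o = -17 (o = -7 + (-6 - 1*4) = -7 + (-6 - 4) = -7 - 10 = -17)
J(z) = -3*z
J(-3) + j(o, 11) = -3*(-3) - 13 = 9 - 13 = -4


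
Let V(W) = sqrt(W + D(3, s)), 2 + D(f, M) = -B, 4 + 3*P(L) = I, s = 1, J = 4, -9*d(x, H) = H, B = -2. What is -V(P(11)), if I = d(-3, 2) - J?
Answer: -I*sqrt(222)/9 ≈ -1.6555*I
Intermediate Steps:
d(x, H) = -H/9
I = -38/9 (I = -1/9*2 - 1*4 = -2/9 - 4 = -38/9 ≈ -4.2222)
P(L) = -74/27 (P(L) = -4/3 + (1/3)*(-38/9) = -4/3 - 38/27 = -74/27)
D(f, M) = 0 (D(f, M) = -2 - 1*(-2) = -2 + 2 = 0)
V(W) = sqrt(W) (V(W) = sqrt(W + 0) = sqrt(W))
-V(P(11)) = -sqrt(-74/27) = -I*sqrt(222)/9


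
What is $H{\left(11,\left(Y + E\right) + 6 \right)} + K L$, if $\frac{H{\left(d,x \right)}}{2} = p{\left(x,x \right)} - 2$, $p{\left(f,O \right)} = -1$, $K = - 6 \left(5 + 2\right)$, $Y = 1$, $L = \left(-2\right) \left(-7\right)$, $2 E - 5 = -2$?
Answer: $-594$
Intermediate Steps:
$E = \frac{3}{2}$ ($E = \frac{5}{2} + \frac{1}{2} \left(-2\right) = \frac{5}{2} - 1 = \frac{3}{2} \approx 1.5$)
$L = 14$
$K = -42$ ($K = \left(-6\right) 7 = -42$)
$H{\left(d,x \right)} = -6$ ($H{\left(d,x \right)} = 2 \left(-1 - 2\right) = 2 \left(-3\right) = -6$)
$H{\left(11,\left(Y + E\right) + 6 \right)} + K L = -6 - 588 = -594$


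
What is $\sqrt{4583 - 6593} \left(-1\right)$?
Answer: $- i \sqrt{2010} \approx - 44.833 i$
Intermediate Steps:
$\sqrt{4583 - 6593} \left(-1\right) = \sqrt{-2010} \left(-1\right) = i \sqrt{2010} \left(-1\right) = - i \sqrt{2010}$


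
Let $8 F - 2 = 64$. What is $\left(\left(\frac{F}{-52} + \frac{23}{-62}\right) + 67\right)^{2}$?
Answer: $\frac{183698817201}{41576704} \approx 4418.3$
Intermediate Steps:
$F = \frac{33}{4}$ ($F = \frac{1}{4} + \frac{1}{8} \cdot 64 = \frac{1}{4} + 8 = \frac{33}{4} \approx 8.25$)
$\left(\left(\frac{F}{-52} + \frac{23}{-62}\right) + 67\right)^{2} = \left(\left(\frac{33}{4 \left(-52\right)} + \frac{23}{-62}\right) + 67\right)^{2} = \left(\left(\frac{33}{4} \left(- \frac{1}{52}\right) + 23 \left(- \frac{1}{62}\right)\right) + 67\right)^{2} = \left(\left(- \frac{33}{208} - \frac{23}{62}\right) + 67\right)^{2} = \left(- \frac{3415}{6448} + 67\right)^{2} = \left(\frac{428601}{6448}\right)^{2} = \frac{183698817201}{41576704}$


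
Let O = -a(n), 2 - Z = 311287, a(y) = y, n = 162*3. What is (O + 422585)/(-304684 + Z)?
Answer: -422099/615969 ≈ -0.68526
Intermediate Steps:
n = 486
Z = -311285 (Z = 2 - 1*311287 = 2 - 311287 = -311285)
O = -486 (O = -1*486 = -486)
(O + 422585)/(-304684 + Z) = (-486 + 422585)/(-304684 - 311285) = 422099/(-615969) = 422099*(-1/615969) = -422099/615969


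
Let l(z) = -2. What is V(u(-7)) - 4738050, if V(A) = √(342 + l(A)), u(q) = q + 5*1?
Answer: -4738050 + 2*√85 ≈ -4.7380e+6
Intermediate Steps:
u(q) = 5 + q (u(q) = q + 5 = 5 + q)
V(A) = 2*√85 (V(A) = √(342 - 2) = √340 = 2*√85)
V(u(-7)) - 4738050 = 2*√85 - 4738050 = -4738050 + 2*√85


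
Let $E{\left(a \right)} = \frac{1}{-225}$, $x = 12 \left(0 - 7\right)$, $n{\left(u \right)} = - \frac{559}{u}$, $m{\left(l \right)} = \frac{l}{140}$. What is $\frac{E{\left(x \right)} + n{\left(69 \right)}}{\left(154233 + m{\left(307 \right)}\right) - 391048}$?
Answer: $\frac{1174544}{34314175755} \approx 3.4229 \cdot 10^{-5}$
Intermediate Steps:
$m{\left(l \right)} = \frac{l}{140}$ ($m{\left(l \right)} = l \frac{1}{140} = \frac{l}{140}$)
$x = -84$ ($x = 12 \left(-7\right) = -84$)
$E{\left(a \right)} = - \frac{1}{225}$
$\frac{E{\left(x \right)} + n{\left(69 \right)}}{\left(154233 + m{\left(307 \right)}\right) - 391048} = \frac{- \frac{1}{225} - \frac{559}{69}}{\left(154233 + \frac{1}{140} \cdot 307\right) - 391048} = \frac{- \frac{1}{225} - \frac{559}{69}}{\left(154233 + \frac{307}{140}\right) - 391048} = \frac{- \frac{1}{225} - \frac{559}{69}}{\frac{21592927}{140} - 391048} = - \frac{41948}{5175 \left(- \frac{33153793}{140}\right)} = \left(- \frac{41948}{5175}\right) \left(- \frac{140}{33153793}\right) = \frac{1174544}{34314175755}$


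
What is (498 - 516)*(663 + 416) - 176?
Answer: -19598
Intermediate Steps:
(498 - 516)*(663 + 416) - 176 = -18*1079 - 176 = -19422 - 176 = -19598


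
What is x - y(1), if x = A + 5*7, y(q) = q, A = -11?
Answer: 23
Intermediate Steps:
x = 24 (x = -11 + 5*7 = -11 + 35 = 24)
x - y(1) = 24 - 1*1 = 24 - 1 = 23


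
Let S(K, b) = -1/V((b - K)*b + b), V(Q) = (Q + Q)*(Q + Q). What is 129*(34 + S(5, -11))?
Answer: 159211757/36300 ≈ 4386.0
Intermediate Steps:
V(Q) = 4*Q**2 (V(Q) = (2*Q)*(2*Q) = 4*Q**2)
S(K, b) = -1/(4*(b + b*(b - K))**2) (S(K, b) = -1/(4*((b - K)*b + b)**2) = -1/(4*(b*(b - K) + b)**2) = -1/(4*(b + b*(b - K))**2))
129*(34 + S(5, -11)) = 129*(34 - 1/4/((-11)**2*(1 - 11 - 1*5)**2)) = 129*(34 - 1/4*1/121/(1 - 11 - 5)**2) = 129*(34 - 1/4*1/121/(-15)**2) = 129*(34 - 1/4*1/121*1/225) = 129*(34 - 1/108900) = 129*(3702599/108900) = 159211757/36300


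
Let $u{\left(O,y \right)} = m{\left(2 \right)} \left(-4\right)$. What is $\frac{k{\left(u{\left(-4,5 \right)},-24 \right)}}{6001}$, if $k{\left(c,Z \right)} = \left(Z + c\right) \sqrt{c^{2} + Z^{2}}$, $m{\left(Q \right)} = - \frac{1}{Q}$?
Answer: $- \frac{44 \sqrt{145}}{6001} \approx -0.08829$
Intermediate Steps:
$u{\left(O,y \right)} = 2$ ($u{\left(O,y \right)} = - \frac{1}{2} \left(-4\right) = \left(-1\right) \frac{1}{2} \left(-4\right) = \left(- \frac{1}{2}\right) \left(-4\right) = 2$)
$k{\left(c,Z \right)} = \sqrt{Z^{2} + c^{2}} \left(Z + c\right)$ ($k{\left(c,Z \right)} = \left(Z + c\right) \sqrt{Z^{2} + c^{2}} = \sqrt{Z^{2} + c^{2}} \left(Z + c\right)$)
$\frac{k{\left(u{\left(-4,5 \right)},-24 \right)}}{6001} = \frac{\sqrt{\left(-24\right)^{2} + 2^{2}} \left(-24 + 2\right)}{6001} = \sqrt{576 + 4} \left(-22\right) \frac{1}{6001} = \sqrt{580} \left(-22\right) \frac{1}{6001} = 2 \sqrt{145} \left(-22\right) \frac{1}{6001} = - 44 \sqrt{145} \cdot \frac{1}{6001} = - \frac{44 \sqrt{145}}{6001}$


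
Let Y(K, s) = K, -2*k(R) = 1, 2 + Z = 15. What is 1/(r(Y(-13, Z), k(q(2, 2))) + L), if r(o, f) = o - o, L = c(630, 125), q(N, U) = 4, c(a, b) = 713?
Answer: 1/713 ≈ 0.0014025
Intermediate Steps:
Z = 13 (Z = -2 + 15 = 13)
L = 713
k(R) = -½ (k(R) = -½*1 = -½)
r(o, f) = 0
1/(r(Y(-13, Z), k(q(2, 2))) + L) = 1/(0 + 713) = 1/713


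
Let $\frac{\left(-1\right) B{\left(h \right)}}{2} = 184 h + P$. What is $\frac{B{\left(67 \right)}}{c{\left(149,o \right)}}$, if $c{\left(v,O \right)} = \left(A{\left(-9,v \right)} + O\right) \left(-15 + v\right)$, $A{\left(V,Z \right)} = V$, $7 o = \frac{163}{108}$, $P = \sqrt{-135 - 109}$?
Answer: $\frac{139104}{6641} + \frac{1512 i \sqrt{61}}{444947} \approx 20.946 + 0.02654 i$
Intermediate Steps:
$P = 2 i \sqrt{61}$ ($P = \sqrt{-244} = 2 i \sqrt{61} \approx 15.62 i$)
$o = \frac{163}{756}$ ($o = \frac{163 \cdot \frac{1}{108}}{7} = \frac{1}{7} \cdot \frac{163}{108} = \frac{163}{756} \approx 0.21561$)
$c{\left(v,O \right)} = \left(-15 + v\right) \left(-9 + O\right)$ ($c{\left(v,O \right)} = \left(-9 + O\right) \left(-15 + v\right) = \left(-15 + v\right) \left(-9 + O\right)$)
$B{\left(h \right)} = - 368 h - 4 i \sqrt{61}$ ($B{\left(h \right)} = - 2 \left(184 h + 2 i \sqrt{61}\right) = - 368 h - 4 i \sqrt{61}$)
$\frac{B{\left(67 \right)}}{c{\left(149,o \right)}} = \frac{\left(-368\right) 67 - 4 i \sqrt{61}}{135 - \frac{815}{252} - 1341 + \frac{163}{756} \cdot 149} = \frac{-24656 - 4 i \sqrt{61}}{135 - \frac{815}{252} - 1341 + \frac{24287}{756}} = \frac{-24656 - 4 i \sqrt{61}}{- \frac{444947}{378}} = \left(-24656 - 4 i \sqrt{61}\right) \left(- \frac{378}{444947}\right) = \frac{139104}{6641} + \frac{1512 i \sqrt{61}}{444947}$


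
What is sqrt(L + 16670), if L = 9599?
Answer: sqrt(26269) ≈ 162.08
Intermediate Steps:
sqrt(L + 16670) = sqrt(9599 + 16670) = sqrt(26269)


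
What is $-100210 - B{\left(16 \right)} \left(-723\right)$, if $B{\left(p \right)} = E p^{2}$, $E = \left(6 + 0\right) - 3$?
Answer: $455054$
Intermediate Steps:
$E = 3$ ($E = 6 - 3 = 3$)
$B{\left(p \right)} = 3 p^{2}$
$-100210 - B{\left(16 \right)} \left(-723\right) = -100210 - 3 \cdot 16^{2} \left(-723\right) = -100210 - 3 \cdot 256 \left(-723\right) = -100210 - 768 \left(-723\right) = -100210 - -555264 = -100210 + 555264 = 455054$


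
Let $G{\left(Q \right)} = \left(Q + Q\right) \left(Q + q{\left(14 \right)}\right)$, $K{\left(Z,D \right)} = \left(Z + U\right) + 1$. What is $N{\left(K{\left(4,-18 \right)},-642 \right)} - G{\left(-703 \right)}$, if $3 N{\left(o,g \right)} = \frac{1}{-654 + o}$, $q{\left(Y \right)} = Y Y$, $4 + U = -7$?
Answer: $- \frac{1411427161}{1980} \approx -7.1284 \cdot 10^{5}$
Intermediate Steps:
$U = -11$ ($U = -4 - 7 = -11$)
$q{\left(Y \right)} = Y^{2}$
$K{\left(Z,D \right)} = -10 + Z$ ($K{\left(Z,D \right)} = \left(Z - 11\right) + 1 = \left(-11 + Z\right) + 1 = -10 + Z$)
$G{\left(Q \right)} = 2 Q \left(196 + Q\right)$ ($G{\left(Q \right)} = \left(Q + Q\right) \left(Q + 14^{2}\right) = 2 Q \left(Q + 196\right) = 2 Q \left(196 + Q\right)$)
$N{\left(o,g \right)} = \frac{1}{3 \left(-654 + o\right)}$
$N{\left(K{\left(4,-18 \right)},-642 \right)} - G{\left(-703 \right)} = \frac{1}{3 \left(-654 + \left(-10 + 4\right)\right)} - 2 \left(-703\right) \left(196 - 703\right) = \frac{1}{3 \left(-654 - 6\right)} - 2 \left(-703\right) \left(-507\right) = \frac{1}{3 \left(-660\right)} - 712842 = \frac{1}{3} \left(- \frac{1}{660}\right) - 712842 = - \frac{1}{1980} - 712842 = - \frac{1411427161}{1980}$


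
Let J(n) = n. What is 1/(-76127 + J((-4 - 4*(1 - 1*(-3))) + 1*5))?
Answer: -1/76142 ≈ -1.3133e-5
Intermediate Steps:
1/(-76127 + J((-4 - 4*(1 - 1*(-3))) + 1*5)) = 1/(-76127 + ((-4 - 4*(1 - 1*(-3))) + 1*5)) = 1/(-76127 + ((-4 - 4*(1 + 3)) + 5)) = 1/(-76127 + ((-4 - 4*4) + 5)) = 1/(-76127 + ((-4 - 16) + 5)) = 1/(-76127 + (-20 + 5)) = 1/(-76127 - 15) = 1/(-76142) = -1/76142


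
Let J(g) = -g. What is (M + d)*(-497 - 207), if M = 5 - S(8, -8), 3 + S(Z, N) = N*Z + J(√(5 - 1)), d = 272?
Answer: -243584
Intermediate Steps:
S(Z, N) = -5 + N*Z (S(Z, N) = -3 + (N*Z - √(5 - 1)) = -3 + (N*Z - √4) = -3 + (N*Z - 1*2) = -3 + (N*Z - 2) = -3 + (-2 + N*Z) = -5 + N*Z)
M = 74 (M = 5 - (-5 - 8*8) = 5 - (-5 - 64) = 5 - 1*(-69) = 5 + 69 = 74)
(M + d)*(-497 - 207) = (74 + 272)*(-497 - 207) = 346*(-704) = -243584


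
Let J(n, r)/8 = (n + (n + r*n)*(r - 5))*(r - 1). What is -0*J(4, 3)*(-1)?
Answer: 0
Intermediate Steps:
J(n, r) = 8*(-1 + r)*(n + (-5 + r)*(n + n*r)) (J(n, r) = 8*((n + (n + r*n)*(r - 5))*(r - 1)) = 8*((n + (n + n*r)*(-5 + r))*(-1 + r)) = 8*((n + (-5 + r)*(n + n*r))*(-1 + r)) = 8*((-1 + r)*(n + (-5 + r)*(n + n*r))) = 8*(-1 + r)*(n + (-5 + r)*(n + n*r)))
-0*J(4, 3)*(-1) = -0*(8*4*(4 + 3**3 - 5*3**2))*(-1) = -0*(8*4*(4 + 27 - 5*9))*(-1) = -0*(8*4*(4 + 27 - 45))*(-1) = -0*(8*4*(-14))*(-1) = -0*(-448)*(-1) = -0*(-1) = -1*0 = 0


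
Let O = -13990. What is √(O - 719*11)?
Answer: I*√21899 ≈ 147.98*I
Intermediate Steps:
√(O - 719*11) = √(-13990 - 719*11) = √(-13990 - 7909) = √(-21899) = I*√21899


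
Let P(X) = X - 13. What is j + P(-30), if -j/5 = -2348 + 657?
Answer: 8412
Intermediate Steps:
j = 8455 (j = -5*(-2348 + 657) = -5*(-1691) = 8455)
P(X) = -13 + X
j + P(-30) = 8455 + (-13 - 30) = 8455 - 43 = 8412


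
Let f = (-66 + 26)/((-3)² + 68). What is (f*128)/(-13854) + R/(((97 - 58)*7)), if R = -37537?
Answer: -45398523/330187 ≈ -137.49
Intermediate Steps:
f = -40/77 (f = -40/(9 + 68) = -40/77 ≈ -0.51948)
(f*128)/(-13854) + R/(((97 - 58)*7)) = -40/77*128/(-13854) - 37537*1/(7*(97 - 58)) = -5120/77*(-1/13854) - 37537/(39*7) = 2560/533379 - 37537/273 = -45398523/330187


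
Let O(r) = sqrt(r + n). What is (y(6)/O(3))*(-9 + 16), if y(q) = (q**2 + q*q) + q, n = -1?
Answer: 273*sqrt(2) ≈ 386.08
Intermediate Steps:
O(r) = sqrt(-1 + r) (O(r) = sqrt(r - 1) = sqrt(-1 + r))
y(q) = q + 2*q**2 (y(q) = (q**2 + q**2) + q = 2*q**2 + q = q + 2*q**2)
(y(6)/O(3))*(-9 + 16) = ((6*(1 + 2*6))/(sqrt(-1 + 3)))*(-9 + 16) = ((6*(1 + 12))/(sqrt(2)))*7 = ((6*13)*(sqrt(2)/2))*7 = (78*(sqrt(2)/2))*7 = (39*sqrt(2))*7 = 273*sqrt(2)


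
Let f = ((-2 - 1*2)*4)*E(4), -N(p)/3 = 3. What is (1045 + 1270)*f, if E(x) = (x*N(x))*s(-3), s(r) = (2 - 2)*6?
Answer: 0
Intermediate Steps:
s(r) = 0 (s(r) = 0*6 = 0)
N(p) = -9 (N(p) = -3*3 = -9)
E(x) = 0 (E(x) = (x*(-9))*0 = -9*x*0 = 0)
f = 0 (f = ((-2 - 1*2)*4)*0 = ((-2 - 2)*4)*0 = -4*4*0 = -16*0 = 0)
(1045 + 1270)*f = (1045 + 1270)*0 = 2315*0 = 0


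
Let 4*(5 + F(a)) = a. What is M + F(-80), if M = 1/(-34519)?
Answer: -862976/34519 ≈ -25.000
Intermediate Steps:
M = -1/34519 ≈ -2.8970e-5
F(a) = -5 + a/4
M + F(-80) = -1/34519 + (-5 + (1/4)*(-80)) = -1/34519 + (-5 - 20) = -1/34519 - 25 = -862976/34519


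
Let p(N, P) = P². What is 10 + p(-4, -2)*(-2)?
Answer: 2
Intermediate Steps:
10 + p(-4, -2)*(-2) = 10 + (-2)²*(-2) = 10 + 4*(-2) = 10 - 8 = 2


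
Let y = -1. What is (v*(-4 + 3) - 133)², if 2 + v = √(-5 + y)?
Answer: (131 + I*√6)² ≈ 17155.0 + 641.77*I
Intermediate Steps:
v = -2 + I*√6 (v = -2 + √(-5 - 1) = -2 + √(-6) = -2 + I*√6 ≈ -2.0 + 2.4495*I)
(v*(-4 + 3) - 133)² = ((-2 + I*√6)*(-4 + 3) - 133)² = ((-2 + I*√6)*(-1) - 133)² = ((2 - I*√6) - 133)² = (-131 - I*√6)²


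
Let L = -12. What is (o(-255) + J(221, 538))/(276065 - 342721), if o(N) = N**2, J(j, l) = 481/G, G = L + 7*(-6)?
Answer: -3510869/3599424 ≈ -0.97540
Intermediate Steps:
G = -54 (G = -12 + 7*(-6) = -12 - 42 = -54)
J(j, l) = -481/54 (J(j, l) = 481/(-54) = 481*(-1/54) = -481/54)
(o(-255) + J(221, 538))/(276065 - 342721) = ((-255)**2 - 481/54)/(276065 - 342721) = (65025 - 481/54)/(-66656) = (3510869/54)*(-1/66656) = -3510869/3599424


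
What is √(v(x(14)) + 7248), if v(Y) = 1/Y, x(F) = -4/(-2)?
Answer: √28994/2 ≈ 85.138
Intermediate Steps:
x(F) = 2 (x(F) = -4*(-½) = 2)
√(v(x(14)) + 7248) = √(1/2 + 7248) = √(½ + 7248) = √(14497/2) = √28994/2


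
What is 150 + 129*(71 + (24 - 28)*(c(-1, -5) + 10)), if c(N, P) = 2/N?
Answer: 5181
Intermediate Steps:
150 + 129*(71 + (24 - 28)*(c(-1, -5) + 10)) = 150 + 129*(71 + (24 - 28)*(2/(-1) + 10)) = 150 + 129*(71 - 4*(2*(-1) + 10)) = 150 + 129*(71 - 4*(-2 + 10)) = 150 + 129*(71 - 4*8) = 150 + 129*(71 - 32) = 150 + 129*39 = 150 + 5031 = 5181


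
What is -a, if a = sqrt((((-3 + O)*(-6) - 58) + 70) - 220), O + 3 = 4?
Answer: -14*I ≈ -14.0*I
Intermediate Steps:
O = 1 (O = -3 + 4 = 1)
a = 14*I (a = sqrt((((-3 + 1)*(-6) - 58) + 70) - 220) = sqrt(((-2*(-6) - 58) + 70) - 220) = sqrt(((12 - 58) + 70) - 220) = sqrt((-46 + 70) - 220) = sqrt(24 - 220) = sqrt(-196) = 14*I ≈ 14.0*I)
-a = -14*I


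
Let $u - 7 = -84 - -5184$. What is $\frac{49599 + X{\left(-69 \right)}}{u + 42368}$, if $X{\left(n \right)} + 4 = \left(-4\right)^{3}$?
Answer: $\frac{49531}{47475} \approx 1.0433$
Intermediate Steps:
$u = 5107$ ($u = 7 - -5100 = 7 + \left(-84 + 5184\right) = 7 + 5100 = 5107$)
$X{\left(n \right)} = -68$ ($X{\left(n \right)} = -4 + \left(-4\right)^{3} = -4 - 64 = -68$)
$\frac{49599 + X{\left(-69 \right)}}{u + 42368} = \frac{49599 - 68}{5107 + 42368} = \frac{49531}{47475}$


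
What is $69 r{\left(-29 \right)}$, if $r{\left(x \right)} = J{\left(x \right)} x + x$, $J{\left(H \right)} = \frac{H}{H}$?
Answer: $-4002$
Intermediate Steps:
$J{\left(H \right)} = 1$
$r{\left(x \right)} = 2 x$ ($r{\left(x \right)} = 1 x + x = x + x = 2 x$)
$69 r{\left(-29 \right)} = 69 \cdot 2 \left(-29\right) = 69 \left(-58\right) = -4002$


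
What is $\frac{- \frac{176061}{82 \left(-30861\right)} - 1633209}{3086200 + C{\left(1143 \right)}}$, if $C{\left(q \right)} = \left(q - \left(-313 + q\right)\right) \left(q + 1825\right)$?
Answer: $- \frac{1377667261919}{3386944220256} \approx -0.40676$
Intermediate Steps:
$C{\left(q \right)} = 571225 + 313 q$ ($C{\left(q \right)} = 313 \left(1825 + q\right) = 571225 + 313 q$)
$\frac{- \frac{176061}{82 \left(-30861\right)} - 1633209}{3086200 + C{\left(1143 \right)}} = \frac{- \frac{176061}{82 \left(-30861\right)} - 1633209}{3086200 + \left(571225 + 313 \cdot 1143\right)} = \frac{- \frac{176061}{-2530602} - 1633209}{3086200 + \left(571225 + 357759\right)} = \frac{\left(-176061\right) \left(- \frac{1}{2530602}\right) - 1633209}{3086200 + 928984} = \frac{\frac{58687}{843534} - 1633209}{4015184} = \left(- \frac{1377667261919}{843534}\right) \frac{1}{4015184} = - \frac{1377667261919}{3386944220256}$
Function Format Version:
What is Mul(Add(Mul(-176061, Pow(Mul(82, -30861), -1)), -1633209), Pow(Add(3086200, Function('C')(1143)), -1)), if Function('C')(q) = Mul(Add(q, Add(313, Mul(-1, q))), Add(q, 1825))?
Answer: Rational(-1377667261919, 3386944220256) ≈ -0.40676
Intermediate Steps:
Function('C')(q) = Add(571225, Mul(313, q)) (Function('C')(q) = Mul(313, Add(1825, q)) = Add(571225, Mul(313, q)))
Mul(Add(Mul(-176061, Pow(Mul(82, -30861), -1)), -1633209), Pow(Add(3086200, Function('C')(1143)), -1)) = Mul(Add(Mul(-176061, Pow(Mul(82, -30861), -1)), -1633209), Pow(Add(3086200, Add(571225, Mul(313, 1143))), -1)) = Mul(Add(Mul(-176061, Pow(-2530602, -1)), -1633209), Pow(Add(3086200, Add(571225, 357759)), -1)) = Mul(Add(Mul(-176061, Rational(-1, 2530602)), -1633209), Pow(Add(3086200, 928984), -1)) = Mul(Add(Rational(58687, 843534), -1633209), Pow(4015184, -1)) = Mul(Rational(-1377667261919, 843534), Rational(1, 4015184)) = Rational(-1377667261919, 3386944220256)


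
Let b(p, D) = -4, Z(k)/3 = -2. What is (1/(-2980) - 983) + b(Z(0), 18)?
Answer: -2941261/2980 ≈ -987.00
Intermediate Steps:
Z(k) = -6 (Z(k) = 3*(-2) = -6)
(1/(-2980) - 983) + b(Z(0), 18) = (1/(-2980) - 983) - 4 = (-1/2980 - 983) - 4 = -2929341/2980 - 4 = -2941261/2980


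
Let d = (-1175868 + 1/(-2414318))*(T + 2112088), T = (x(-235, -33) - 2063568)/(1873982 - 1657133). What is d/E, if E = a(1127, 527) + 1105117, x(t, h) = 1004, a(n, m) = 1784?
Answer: -650115507098724064923850/289754827393059891 ≈ -2.2437e+6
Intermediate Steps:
T = -2062564/216849 (T = (1004 - 2063568)/(1873982 - 1657133) = -2062564/216849 ≈ -9.5115)
E = 1106901 (E = 1784 + 1105117 = 1106901)
d = -650115507098724064923850/261771221991 (d = (-1175868 + 1/(-2414318))*(-2062564/216849 + 2112088) = (-1175868 - 1/2414318)*(458002108148/216849) = -2838919278025/2414318*458002108148/216849 = -650115507098724064923850/261771221991 ≈ -2.4835e+12)
d/E = -650115507098724064923850/261771221991/1106901 = -650115507098724064923850/261771221991*1/1106901 = -650115507098724064923850/289754827393059891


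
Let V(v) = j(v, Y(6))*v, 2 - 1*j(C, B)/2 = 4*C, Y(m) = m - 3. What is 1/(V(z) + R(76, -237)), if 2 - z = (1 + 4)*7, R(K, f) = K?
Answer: -1/8768 ≈ -0.00011405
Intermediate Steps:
Y(m) = -3 + m
z = -33 (z = 2 - (1 + 4)*7 = 2 - 5*7 = 2 - 1*35 = 2 - 35 = -33)
j(C, B) = 4 - 8*C
V(v) = v*(4 - 8*v) (V(v) = (4 - 8*v)*v = v*(4 - 8*v))
1/(V(z) + R(76, -237)) = 1/(4*(-33)*(1 - 2*(-33)) + 76) = 1/(4*(-33)*(1 + 66) + 76) = 1/(4*(-33)*67 + 76) = 1/(-8844 + 76) = 1/(-8768) = -1/8768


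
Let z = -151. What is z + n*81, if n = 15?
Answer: 1064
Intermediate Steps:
z + n*81 = -151 + 15*81 = -151 + 1215 = 1064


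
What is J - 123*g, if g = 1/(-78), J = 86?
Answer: 2277/26 ≈ 87.577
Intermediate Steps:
g = -1/78 ≈ -0.012821
J - 123*g = 86 - 123*(-1/78) = 86 + 41/26 = 2277/26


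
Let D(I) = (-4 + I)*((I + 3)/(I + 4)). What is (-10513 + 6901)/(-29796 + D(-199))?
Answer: 176085/1462502 ≈ 0.12040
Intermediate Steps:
D(I) = (-4 + I)*(3 + I)/(4 + I) (D(I) = (-4 + I)*((3 + I)/(4 + I)) = (-4 + I)*(3 + I)/(4 + I))
(-10513 + 6901)/(-29796 + D(-199)) = (-10513 + 6901)/(-29796 + (-12 + (-199)² - 1*(-199))/(4 - 199)) = -3612/(-29796 + (-12 + 39601 + 199)/(-195)) = -3612/(-29796 - 1/195*39788) = -3612/(-29796 - 39788/195) = -3612/(-5850008/195) = -3612*(-195/5850008) = 176085/1462502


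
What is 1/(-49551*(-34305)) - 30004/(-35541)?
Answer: 5666912341529/6712696020195 ≈ 0.84421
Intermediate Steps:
1/(-49551*(-34305)) - 30004/(-35541) = -1/49551*(-1/34305) - 30004*(-1/35541) = 1/1699847055 + 30004/35541 = 5666912341529/6712696020195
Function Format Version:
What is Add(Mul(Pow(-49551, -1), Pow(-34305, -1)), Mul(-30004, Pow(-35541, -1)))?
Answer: Rational(5666912341529, 6712696020195) ≈ 0.84421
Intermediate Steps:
Add(Mul(Pow(-49551, -1), Pow(-34305, -1)), Mul(-30004, Pow(-35541, -1))) = Add(Mul(Rational(-1, 49551), Rational(-1, 34305)), Mul(-30004, Rational(-1, 35541))) = Add(Rational(1, 1699847055), Rational(30004, 35541)) = Rational(5666912341529, 6712696020195)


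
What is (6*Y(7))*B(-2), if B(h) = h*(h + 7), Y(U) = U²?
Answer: -2940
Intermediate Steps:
B(h) = h*(7 + h)
(6*Y(7))*B(-2) = (6*7²)*(-2*(7 - 2)) = (6*49)*(-2*5) = 294*(-10) = -2940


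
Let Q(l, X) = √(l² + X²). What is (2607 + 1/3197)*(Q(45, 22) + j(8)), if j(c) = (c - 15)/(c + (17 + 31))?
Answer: -2083645/6394 + 8334580*√2509/3197 ≈ 1.3026e+5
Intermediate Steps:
Q(l, X) = √(X² + l²)
j(c) = (-15 + c)/(48 + c) (j(c) = (-15 + c)/(c + 48) = (-15 + c)/(48 + c))
(2607 + 1/3197)*(Q(45, 22) + j(8)) = (2607 + 1/3197)*(√(22² + 45²) + (-15 + 8)/(48 + 8)) = (2607 + 1/3197)*(√(484 + 2025) - 7/56) = 8334580*(√2509 + (1/56)*(-7))/3197 = 8334580*(√2509 - ⅛)/3197 = 8334580*(-⅛ + √2509)/3197 = -2083645/6394 + 8334580*√2509/3197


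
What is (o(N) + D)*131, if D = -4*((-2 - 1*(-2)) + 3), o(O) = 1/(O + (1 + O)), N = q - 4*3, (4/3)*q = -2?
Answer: -41003/26 ≈ -1577.0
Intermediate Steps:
q = -3/2 (q = (3/4)*(-2) = -3/2 ≈ -1.5000)
N = -27/2 (N = -3/2 - 4*3 = -3/2 - 12 = -27/2 ≈ -13.500)
o(O) = 1/(1 + 2*O)
D = -12 (D = -4*((-2 + 2) + 3) = -4*(0 + 3) = -4*3 = -12)
(o(N) + D)*131 = (1/(1 + 2*(-27/2)) - 12)*131 = (1/(1 - 27) - 12)*131 = (1/(-26) - 12)*131 = (-1/26 - 12)*131 = -313/26*131 = -41003/26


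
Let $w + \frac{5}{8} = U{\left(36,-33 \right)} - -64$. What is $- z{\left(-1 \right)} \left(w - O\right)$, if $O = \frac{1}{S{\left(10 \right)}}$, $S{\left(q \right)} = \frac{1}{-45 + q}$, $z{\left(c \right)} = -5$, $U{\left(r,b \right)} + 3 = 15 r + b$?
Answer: $\frac{24095}{8} \approx 3011.9$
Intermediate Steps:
$U{\left(r,b \right)} = -3 + b + 15 r$ ($U{\left(r,b \right)} = -3 + \left(15 r + b\right) = -3 + \left(b + 15 r\right) = -3 + b + 15 r$)
$O = -35$ ($O = \frac{1}{\frac{1}{-45 + 10}} = \frac{1}{\frac{1}{-35}} = \frac{1}{- \frac{1}{35}} = -35$)
$w = \frac{4539}{8}$ ($w = - \frac{5}{8} - -568 = - \frac{5}{8} + \left(\left(-3 - 33 + 540\right) + 64\right) = - \frac{5}{8} + \left(504 + 64\right) = - \frac{5}{8} + 568 = \frac{4539}{8} \approx 567.38$)
$- z{\left(-1 \right)} \left(w - O\right) = \left(-1\right) \left(-5\right) \left(\frac{4539}{8} - -35\right) = 5 \left(\frac{4539}{8} + 35\right) = 5 \cdot \frac{4819}{8} = \frac{24095}{8}$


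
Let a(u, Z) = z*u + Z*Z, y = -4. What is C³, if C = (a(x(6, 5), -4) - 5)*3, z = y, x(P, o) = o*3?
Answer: -3176523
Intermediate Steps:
x(P, o) = 3*o
z = -4
a(u, Z) = Z² - 4*u (a(u, Z) = -4*u + Z*Z = -4*u + Z² = Z² - 4*u)
C = -147 (C = (((-4)² - 12*5) - 5)*3 = ((16 - 4*15) - 5)*3 = ((16 - 60) - 5)*3 = (-44 - 5)*3 = -49*3 = -147)
C³ = (-147)³ = -3176523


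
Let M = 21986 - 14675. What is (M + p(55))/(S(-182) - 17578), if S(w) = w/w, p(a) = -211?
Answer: -7100/17577 ≈ -0.40394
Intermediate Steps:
S(w) = 1
M = 7311
(M + p(55))/(S(-182) - 17578) = (7311 - 211)/(1 - 17578) = 7100/(-17577) = 7100*(-1/17577) = -7100/17577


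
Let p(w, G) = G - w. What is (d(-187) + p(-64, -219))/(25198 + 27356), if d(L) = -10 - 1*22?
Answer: -187/52554 ≈ -0.0035582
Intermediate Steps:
d(L) = -32 (d(L) = -10 - 22 = -32)
(d(-187) + p(-64, -219))/(25198 + 27356) = (-32 + (-219 - 1*(-64)))/(25198 + 27356) = (-32 + (-219 + 64))/52554 = (-32 - 155)*(1/52554) = -187*1/52554 = -187/52554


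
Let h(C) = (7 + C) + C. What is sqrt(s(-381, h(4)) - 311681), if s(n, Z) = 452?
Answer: 3*I*sqrt(34581) ≈ 557.88*I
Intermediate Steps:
h(C) = 7 + 2*C
sqrt(s(-381, h(4)) - 311681) = sqrt(452 - 311681) = sqrt(-311229) = 3*I*sqrt(34581)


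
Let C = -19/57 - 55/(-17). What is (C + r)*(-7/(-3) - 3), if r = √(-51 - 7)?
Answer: -296/153 - 2*I*√58/3 ≈ -1.9346 - 5.0772*I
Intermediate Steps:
C = 148/51 (C = -19*1/57 - 55*(-1/17) = -⅓ + 55/17 = 148/51 ≈ 2.9020)
r = I*√58 (r = √(-58) = I*√58 ≈ 7.6158*I)
(C + r)*(-7/(-3) - 3) = (148/51 + I*√58)*(-7/(-3) - 3) = (148/51 + I*√58)*(-7*(-1)/3 - 3) = (148/51 + I*√58)*(-1*(-7/3) - 3) = (148/51 + I*√58)*(7/3 - 3) = (148/51 + I*√58)*(-⅔) = -296/153 - 2*I*√58/3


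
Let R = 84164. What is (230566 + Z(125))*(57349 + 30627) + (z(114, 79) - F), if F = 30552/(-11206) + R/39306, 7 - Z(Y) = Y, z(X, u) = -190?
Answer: 2232475122030934804/110115759 ≈ 2.0274e+10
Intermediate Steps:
Z(Y) = 7 - Y
F = -64433782/110115759 (F = 30552/(-11206) + 84164/39306 = 30552*(-1/11206) + 84164*(1/39306) = -15276/5603 + 42082/19653 = -64433782/110115759 ≈ -0.58515)
(230566 + Z(125))*(57349 + 30627) + (z(114, 79) - F) = (230566 + (7 - 1*125))*(57349 + 30627) + (-190 - 1*(-64433782/110115759)) = (230566 + (7 - 125))*87976 + (-190 + 64433782/110115759) = (230566 - 118)*87976 - 20857560428/110115759 = 230448*87976 - 20857560428/110115759 = 20273893248 - 20857560428/110115759 = 2232475122030934804/110115759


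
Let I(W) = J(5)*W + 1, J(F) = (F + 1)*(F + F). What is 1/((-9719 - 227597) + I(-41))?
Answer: -1/239775 ≈ -4.1706e-6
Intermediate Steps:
J(F) = 2*F*(1 + F) (J(F) = (1 + F)*(2*F) = 2*F*(1 + F))
I(W) = 1 + 60*W (I(W) = (2*5*(1 + 5))*W + 1 = (2*5*6)*W + 1 = 60*W + 1 = 1 + 60*W)
1/((-9719 - 227597) + I(-41)) = 1/((-9719 - 227597) + (1 + 60*(-41))) = 1/(-237316 + (1 - 2460)) = 1/(-237316 - 2459) = 1/(-239775) = -1/239775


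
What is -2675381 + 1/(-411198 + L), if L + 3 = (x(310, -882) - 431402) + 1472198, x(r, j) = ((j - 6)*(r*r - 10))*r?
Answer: -70766571334130506/26451025605 ≈ -2.6754e+6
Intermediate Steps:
x(r, j) = r*(-10 + r²)*(-6 + j) (x(r, j) = ((-6 + j)*(r² - 10))*r = ((-6 + j)*(-10 + r²))*r = ((-10 + r²)*(-6 + j))*r = r*(-10 + r²)*(-6 + j))
L = -26450614407 (L = -3 + ((310*(60 - 10*(-882) - 6*310² - 882*310²) - 431402) + 1472198) = -3 + ((310*(60 + 8820 - 6*96100 - 882*96100) - 431402) + 1472198) = -3 + ((310*(60 + 8820 - 576600 - 84760200) - 431402) + 1472198) = -3 + ((310*(-85327920) - 431402) + 1472198) = -3 + ((-26451655200 - 431402) + 1472198) = -3 + (-26452086602 + 1472198) = -3 - 26450614404 = -26450614407)
-2675381 + 1/(-411198 + L) = -2675381 + 1/(-411198 - 26450614407) = -2675381 + 1/(-26451025605) = -2675381 - 1/26451025605 = -70766571334130506/26451025605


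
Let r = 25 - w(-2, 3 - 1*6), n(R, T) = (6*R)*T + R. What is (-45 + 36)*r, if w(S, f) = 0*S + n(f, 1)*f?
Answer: 342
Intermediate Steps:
n(R, T) = R + 6*R*T (n(R, T) = 6*R*T + R = R + 6*R*T)
w(S, f) = 7*f² (w(S, f) = 0*S + (f*(1 + 6*1))*f = 0 + (f*(1 + 6))*f = 0 + (f*7)*f = 0 + (7*f)*f = 0 + 7*f² = 7*f²)
r = -38 (r = 25 - 7*(3 - 1*6)² = 25 - 7*(3 - 6)² = 25 - 7*(-3)² = 25 - 7*9 = 25 - 1*63 = 25 - 63 = -38)
(-45 + 36)*r = (-45 + 36)*(-38) = -9*(-38) = 342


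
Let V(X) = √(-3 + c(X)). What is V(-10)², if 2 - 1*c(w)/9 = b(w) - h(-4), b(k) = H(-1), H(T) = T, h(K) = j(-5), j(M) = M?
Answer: -21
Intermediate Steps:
h(K) = -5
b(k) = -1
c(w) = -18 (c(w) = 18 - 9*(-1 - 1*(-5)) = 18 - 9*(-1 + 5) = 18 - 9*4 = 18 - 36 = -18)
V(X) = I*√21 (V(X) = √(-3 - 18) = √(-21) = I*√21)
V(-10)² = (I*√21)² = -21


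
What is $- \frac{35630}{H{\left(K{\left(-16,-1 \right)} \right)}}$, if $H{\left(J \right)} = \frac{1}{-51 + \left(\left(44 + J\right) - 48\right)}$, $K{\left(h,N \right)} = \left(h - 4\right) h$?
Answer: $-9441950$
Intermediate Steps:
$K{\left(h,N \right)} = h \left(-4 + h\right)$ ($K{\left(h,N \right)} = \left(-4 + h\right) h = h \left(-4 + h\right)$)
$H{\left(J \right)} = \frac{1}{-55 + J}$ ($H{\left(J \right)} = \frac{1}{-51 + \left(-4 + J\right)} = \frac{1}{-55 + J}$)
$- \frac{35630}{H{\left(K{\left(-16,-1 \right)} \right)}} = - \frac{35630}{\frac{1}{-55 - 16 \left(-4 - 16\right)}} = - \frac{35630}{\frac{1}{-55 - -320}} = - \frac{35630}{\frac{1}{-55 + 320}} = - \frac{35630}{\frac{1}{265}} = - 35630 \frac{1}{\frac{1}{265}} = \left(-35630\right) 265 = -9441950$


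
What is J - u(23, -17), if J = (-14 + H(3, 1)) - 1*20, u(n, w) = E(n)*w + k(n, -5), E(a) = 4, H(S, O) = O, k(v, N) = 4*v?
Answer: -57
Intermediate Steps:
u(n, w) = 4*n + 4*w (u(n, w) = 4*w + 4*n = 4*n + 4*w)
J = -33 (J = (-14 + 1) - 1*20 = -13 - 20 = -33)
J - u(23, -17) = -33 - (4*23 + 4*(-17)) = -33 - (92 - 68) = -33 - 1*24 = -33 - 24 = -57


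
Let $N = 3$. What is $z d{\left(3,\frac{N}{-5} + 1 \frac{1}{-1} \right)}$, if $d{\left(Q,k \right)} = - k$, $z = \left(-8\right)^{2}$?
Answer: $\frac{512}{5} \approx 102.4$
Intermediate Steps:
$z = 64$
$z d{\left(3,\frac{N}{-5} + 1 \frac{1}{-1} \right)} = 64 \left(- (\frac{3}{-5} + 1 \frac{1}{-1})\right) = 64 \left(- (3 \left(- \frac{1}{5}\right) + 1 \left(-1\right))\right) = 64 \left(- (- \frac{3}{5} - 1)\right) = 64 \left(\left(-1\right) \left(- \frac{8}{5}\right)\right) = 64 \cdot \frac{8}{5} = \frac{512}{5}$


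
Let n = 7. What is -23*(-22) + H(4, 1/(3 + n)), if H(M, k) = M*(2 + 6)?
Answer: 538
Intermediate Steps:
H(M, k) = 8*M (H(M, k) = M*8 = 8*M)
-23*(-22) + H(4, 1/(3 + n)) = -23*(-22) + 8*4 = 506 + 32 = 538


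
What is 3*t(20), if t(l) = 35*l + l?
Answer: 2160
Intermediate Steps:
t(l) = 36*l
3*t(20) = 3*(36*20) = 3*720 = 2160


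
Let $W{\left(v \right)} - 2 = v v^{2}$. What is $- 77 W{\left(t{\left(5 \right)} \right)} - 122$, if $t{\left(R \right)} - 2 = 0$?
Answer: $-892$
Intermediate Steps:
$t{\left(R \right)} = 2$ ($t{\left(R \right)} = 2 + 0 = 2$)
$W{\left(v \right)} = 2 + v^{3}$ ($W{\left(v \right)} = 2 + v v^{2} = 2 + v^{3}$)
$- 77 W{\left(t{\left(5 \right)} \right)} - 122 = - 77 \left(2 + 2^{3}\right) - 122 = - 77 \left(2 + 8\right) - 122 = \left(-77\right) 10 - 122 = -770 - 122 = -892$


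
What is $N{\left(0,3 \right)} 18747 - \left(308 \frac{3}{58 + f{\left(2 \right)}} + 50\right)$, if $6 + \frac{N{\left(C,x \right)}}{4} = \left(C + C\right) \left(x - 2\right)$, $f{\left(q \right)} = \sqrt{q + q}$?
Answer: $- \frac{2249967}{5} \approx -4.4999 \cdot 10^{5}$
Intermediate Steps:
$f{\left(q \right)} = \sqrt{2} \sqrt{q}$ ($f{\left(q \right)} = \sqrt{2 q} = \sqrt{2} \sqrt{q}$)
$N{\left(C,x \right)} = -24 + 8 C \left(-2 + x\right)$ ($N{\left(C,x \right)} = -24 + 4 \left(C + C\right) \left(x - 2\right) = -24 + 4 \cdot 2 C \left(-2 + x\right) = -24 + 8 C \left(-2 + x\right)$)
$N{\left(0,3 \right)} 18747 - \left(308 \frac{3}{58 + f{\left(2 \right)}} + 50\right) = \left(-24 - 0 + 8 \cdot 0 \cdot 3\right) 18747 - \left(308 \frac{3}{58 + \sqrt{2} \sqrt{2}} + 50\right) = \left(-24 + 0 + 0\right) 18747 - \left(308 \frac{3}{58 + 2} + 50\right) = \left(-24\right) 18747 - \left(308 \cdot \frac{3}{60} + 50\right) = -449928 - \left(308 \cdot 3 \cdot \frac{1}{60} + 50\right) = -449928 - \left(308 \cdot \frac{1}{20} + 50\right) = -449928 - \left(\frac{77}{5} + 50\right) = -449928 - \frac{327}{5} = - \frac{2249967}{5}$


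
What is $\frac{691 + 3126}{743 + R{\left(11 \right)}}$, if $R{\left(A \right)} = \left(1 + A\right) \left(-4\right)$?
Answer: $\frac{3817}{695} \approx 5.4921$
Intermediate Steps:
$R{\left(A \right)} = -4 - 4 A$
$\frac{691 + 3126}{743 + R{\left(11 \right)}} = \frac{691 + 3126}{743 - 48} = \frac{3817}{743 - 48} = \frac{3817}{695}$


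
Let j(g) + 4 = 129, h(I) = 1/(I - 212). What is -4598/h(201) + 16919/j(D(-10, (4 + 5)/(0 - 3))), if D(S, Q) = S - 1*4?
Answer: 6339169/125 ≈ 50713.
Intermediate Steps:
h(I) = 1/(-212 + I)
D(S, Q) = -4 + S (D(S, Q) = S - 4 = -4 + S)
j(g) = 125 (j(g) = -4 + 129 = 125)
-4598/h(201) + 16919/j(D(-10, (4 + 5)/(0 - 3))) = -4598/(1/(-212 + 201)) + 16919/125 = -4598/(1/(-11)) + 16919*(1/125) = -4598/(-1/11) + 16919/125 = -4598*(-11) + 16919/125 = 50578 + 16919/125 = 6339169/125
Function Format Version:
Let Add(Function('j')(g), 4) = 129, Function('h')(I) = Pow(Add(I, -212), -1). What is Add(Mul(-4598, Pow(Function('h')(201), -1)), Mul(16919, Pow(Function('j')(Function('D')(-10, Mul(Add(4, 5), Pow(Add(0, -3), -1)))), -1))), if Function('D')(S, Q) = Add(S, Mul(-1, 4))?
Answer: Rational(6339169, 125) ≈ 50713.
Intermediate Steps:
Function('h')(I) = Pow(Add(-212, I), -1)
Function('D')(S, Q) = Add(-4, S) (Function('D')(S, Q) = Add(S, -4) = Add(-4, S))
Function('j')(g) = 125 (Function('j')(g) = Add(-4, 129) = 125)
Add(Mul(-4598, Pow(Function('h')(201), -1)), Mul(16919, Pow(Function('j')(Function('D')(-10, Mul(Add(4, 5), Pow(Add(0, -3), -1)))), -1))) = Add(Mul(-4598, Pow(Pow(Add(-212, 201), -1), -1)), Mul(16919, Pow(125, -1))) = Add(Mul(-4598, Pow(Pow(-11, -1), -1)), Mul(16919, Rational(1, 125))) = Add(Mul(-4598, Pow(Rational(-1, 11), -1)), Rational(16919, 125)) = Add(Mul(-4598, -11), Rational(16919, 125)) = Add(50578, Rational(16919, 125)) = Rational(6339169, 125)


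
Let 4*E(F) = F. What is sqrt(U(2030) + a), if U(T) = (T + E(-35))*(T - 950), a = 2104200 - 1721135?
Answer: sqrt(2566015) ≈ 1601.9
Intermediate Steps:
a = 383065
E(F) = F/4
U(T) = (-950 + T)*(-35/4 + T) (U(T) = (T + (1/4)*(-35))*(T - 950) = (T - 35/4)*(-950 + T) = (-35/4 + T)*(-950 + T) = (-950 + T)*(-35/4 + T))
sqrt(U(2030) + a) = sqrt((16625/2 + 2030**2 - 3835/4*2030) + 383065) = sqrt((16625/2 + 4120900 - 3892525/2) + 383065) = sqrt(2182950 + 383065) = sqrt(2566015)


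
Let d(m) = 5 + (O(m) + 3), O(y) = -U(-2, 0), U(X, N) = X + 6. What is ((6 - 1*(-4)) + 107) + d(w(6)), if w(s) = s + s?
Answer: 121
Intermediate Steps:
U(X, N) = 6 + X
O(y) = -4 (O(y) = -(6 - 2) = -1*4 = -4)
w(s) = 2*s
d(m) = 4 (d(m) = 5 + (-4 + 3) = 5 - 1 = 4)
((6 - 1*(-4)) + 107) + d(w(6)) = ((6 - 1*(-4)) + 107) + 4 = ((6 + 4) + 107) + 4 = (10 + 107) + 4 = 117 + 4 = 121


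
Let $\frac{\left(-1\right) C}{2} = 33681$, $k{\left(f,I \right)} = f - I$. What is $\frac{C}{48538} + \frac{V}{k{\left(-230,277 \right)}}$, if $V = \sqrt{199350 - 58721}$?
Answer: $- \frac{33681}{24269} - \frac{\sqrt{140629}}{507} \approx -2.1275$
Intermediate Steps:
$C = -67362$ ($C = \left(-2\right) 33681 = -67362$)
$V = \sqrt{140629} \approx 375.01$
$\frac{C}{48538} + \frac{V}{k{\left(-230,277 \right)}} = - \frac{67362}{48538} + \frac{\sqrt{140629}}{-230 - 277} = \left(-67362\right) \frac{1}{48538} + \frac{\sqrt{140629}}{-230 - 277} = - \frac{33681}{24269} + \frac{\sqrt{140629}}{-507} = - \frac{33681}{24269} + \sqrt{140629} \left(- \frac{1}{507}\right) = - \frac{33681}{24269} - \frac{\sqrt{140629}}{507}$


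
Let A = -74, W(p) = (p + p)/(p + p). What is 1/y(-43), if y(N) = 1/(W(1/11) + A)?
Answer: -73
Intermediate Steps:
W(p) = 1 (W(p) = (2*p)/((2*p)) = (2*p)*(1/(2*p)) = 1)
y(N) = -1/73 (y(N) = 1/(1 - 74) = 1/(-73) = -1/73)
1/y(-43) = 1/(-1/73) = -73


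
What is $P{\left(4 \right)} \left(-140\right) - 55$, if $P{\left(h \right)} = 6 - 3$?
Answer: $-475$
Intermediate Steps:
$P{\left(h \right)} = 3$
$P{\left(4 \right)} \left(-140\right) - 55 = 3 \left(-140\right) - 55 = -420 - 55 = -475$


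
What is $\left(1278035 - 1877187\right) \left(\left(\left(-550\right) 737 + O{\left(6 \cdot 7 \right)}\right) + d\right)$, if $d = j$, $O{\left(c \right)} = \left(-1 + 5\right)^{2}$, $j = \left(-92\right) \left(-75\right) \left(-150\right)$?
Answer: $862978996768$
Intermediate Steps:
$j = -1035000$ ($j = 6900 \left(-150\right) = -1035000$)
$O{\left(c \right)} = 16$ ($O{\left(c \right)} = 4^{2} = 16$)
$d = -1035000$
$\left(1278035 - 1877187\right) \left(\left(\left(-550\right) 737 + O{\left(6 \cdot 7 \right)}\right) + d\right) = \left(1278035 - 1877187\right) \left(\left(\left(-550\right) 737 + 16\right) - 1035000\right) = - 599152 \left(\left(-405350 + 16\right) - 1035000\right) = - 599152 \left(-405334 - 1035000\right) = \left(-599152\right) \left(-1440334\right) = 862978996768$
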